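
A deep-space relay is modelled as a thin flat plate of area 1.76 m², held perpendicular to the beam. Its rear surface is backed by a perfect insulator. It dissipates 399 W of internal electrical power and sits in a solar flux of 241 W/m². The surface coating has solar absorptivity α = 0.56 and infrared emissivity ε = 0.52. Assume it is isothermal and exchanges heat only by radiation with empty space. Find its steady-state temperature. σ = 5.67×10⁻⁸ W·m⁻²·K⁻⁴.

T ≈ 333 K

At steady state, absorbed solar power + internal power = radiated power.
Absorbed: α·S·A_cross = 0.56·241·1.760 = 237.5 W (cross-section A).
Total input = 237.5 + 399 = 636.5 W.
Radiated: εσ·A_surf·T⁴ with A_surf = A = 1.760 m².
T⁴ = 636.5/(0.52·5.67×10⁻⁸·1.760) = 1.227×10¹⁰ K⁴.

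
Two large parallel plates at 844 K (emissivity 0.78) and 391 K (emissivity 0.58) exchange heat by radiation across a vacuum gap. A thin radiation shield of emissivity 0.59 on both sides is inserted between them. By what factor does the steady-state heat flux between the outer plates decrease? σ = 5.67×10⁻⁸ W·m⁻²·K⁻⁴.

Without shield: q₀ = σΔ(T⁴)/(1/ε₁+1/ε₂−1) with denominator 2.006.
With shield the two gaps are in series; the resistances add: (1/ε₁+1/ε_s−1)+(1/ε_s+1/ε₂−1) = 1.977+2.419 = 4.396.
Heat-flux ratio q₀/q = 4.396/2.006.

factor ≈ 2.19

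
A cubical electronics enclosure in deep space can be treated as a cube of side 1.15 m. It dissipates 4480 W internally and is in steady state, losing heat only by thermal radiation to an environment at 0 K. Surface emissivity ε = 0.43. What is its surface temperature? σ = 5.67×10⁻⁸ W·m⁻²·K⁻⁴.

Steady state: internal power = radiated power, P = εσA T⁴.
Radiating area A = 6L² = 7.935 m².
T⁴ = P/(εσA) = 4480/(0.43·5.67×10⁻⁸·7.935) = 2.316×10¹⁰ K⁴.
T = (2.316×10¹⁰)^(1/4).

T ≈ 390 K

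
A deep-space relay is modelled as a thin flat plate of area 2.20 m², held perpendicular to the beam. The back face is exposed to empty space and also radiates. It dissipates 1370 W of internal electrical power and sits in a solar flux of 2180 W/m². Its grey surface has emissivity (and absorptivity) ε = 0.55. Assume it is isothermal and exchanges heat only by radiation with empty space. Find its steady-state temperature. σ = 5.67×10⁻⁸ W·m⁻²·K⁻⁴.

T ≈ 413 K

At steady state, absorbed solar power + internal power = radiated power.
Absorbed: α·S·A_cross = 0.55·2180·2.200 = 2638 W (cross-section A).
Total input = 2638 + 1370 = 4008 W.
Radiated: εσ·A_surf·T⁴ with A_surf = 2A = 4.400 m².
T⁴ = 4008/(0.55·5.67×10⁻⁸·4.400) = 2.921×10¹⁰ K⁴.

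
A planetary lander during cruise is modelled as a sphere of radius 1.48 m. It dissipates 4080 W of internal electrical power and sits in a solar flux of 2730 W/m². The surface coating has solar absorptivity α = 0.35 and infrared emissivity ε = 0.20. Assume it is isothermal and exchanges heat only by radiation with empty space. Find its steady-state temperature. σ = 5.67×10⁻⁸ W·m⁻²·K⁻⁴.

At steady state, absorbed solar power + internal power = radiated power.
Absorbed: α·S·A_cross = 0.35·2730·6.881 = 6575 W (cross-section πr²).
Total input = 6575 + 4080 = 10660 W.
Radiated: εσ·A_surf·T⁴ with A_surf = 4πr² = 27.53 m².
T⁴ = 10660/(0.20·5.67×10⁻⁸·27.53) = 3.414×10¹⁰ K⁴.

T ≈ 430 K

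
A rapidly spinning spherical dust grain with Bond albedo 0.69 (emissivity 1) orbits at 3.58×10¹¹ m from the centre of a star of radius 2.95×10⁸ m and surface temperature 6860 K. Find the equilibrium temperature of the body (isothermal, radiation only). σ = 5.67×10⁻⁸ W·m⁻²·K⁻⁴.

The star's surface emits σT_*⁴; at distance d the flux is S = σT_*⁴(R_*/d)².
S = 5.67×10⁻⁸·(6860)⁴·(2.95×10⁸/3.58×10¹¹)² = 85.26 W/m².
For an isothermal sphere T⁴ = (1−a)S/(4σ) = 1.165×10⁸ K⁴.

T ≈ 104 K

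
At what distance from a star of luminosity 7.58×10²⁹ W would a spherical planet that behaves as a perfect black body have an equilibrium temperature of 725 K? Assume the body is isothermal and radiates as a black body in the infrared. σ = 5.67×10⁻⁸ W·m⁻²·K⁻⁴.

d ≈ 9.81×10¹¹ m

For an isothermal black-emitting sphere, (1−a)S·πr² = σ·4πr²·T⁴ ⇒ S = 4σT⁴/(1−a).
S = 4·5.67×10⁻⁸·(725)⁴/1.00 = 62660 W/m².
Flux falls as S = L/(4πd²), so d = √(L/(4πS)) = √(7.58×10²⁹/(4π·62660)).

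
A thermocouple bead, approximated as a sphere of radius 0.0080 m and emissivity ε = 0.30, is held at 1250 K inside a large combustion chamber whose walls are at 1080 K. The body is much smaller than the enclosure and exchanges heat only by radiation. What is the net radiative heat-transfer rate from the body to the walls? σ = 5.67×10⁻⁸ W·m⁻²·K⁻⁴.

P_net ≈ 14.8 W

For a small grey body in a large enclosure: P_net = εσA(T_body⁴ − T_wall⁴).
A = 4πr² = 8.042×10⁻⁴ m²; T_body⁴ − T_wall⁴ = 2.441×10¹² − 1.360×10¹² = 1.081×10¹² K⁴.
|P_net| = 0.30·5.67×10⁻⁸·8.042×10⁻⁴·1.081×10¹².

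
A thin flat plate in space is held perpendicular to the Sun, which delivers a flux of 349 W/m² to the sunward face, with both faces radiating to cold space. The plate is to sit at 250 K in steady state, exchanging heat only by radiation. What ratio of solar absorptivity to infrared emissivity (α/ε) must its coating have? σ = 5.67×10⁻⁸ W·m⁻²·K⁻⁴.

α/ε ≈ 1.27

Balance: αS·A = εσ·2A·T⁴ ⇒ α/ε = 2σT⁴/S.
α/ε = 2·5.67×10⁻⁸·(250)⁴/349 = 2·5.67×10⁻⁸·3.906×10⁹/349.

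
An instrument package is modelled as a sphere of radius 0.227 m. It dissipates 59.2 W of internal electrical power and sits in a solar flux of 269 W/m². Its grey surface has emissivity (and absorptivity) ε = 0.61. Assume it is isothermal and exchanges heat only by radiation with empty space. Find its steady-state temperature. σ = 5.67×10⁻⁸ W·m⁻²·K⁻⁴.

T ≈ 249 K

At steady state, absorbed solar power + internal power = radiated power.
Absorbed: α·S·A_cross = 0.61·269·0.1619 = 26.56 W (cross-section πr²).
Total input = 26.56 + 59.2 = 85.76 W.
Radiated: εσ·A_surf·T⁴ with A_surf = 4πr² = 0.6475 m².
T⁴ = 85.76/(0.61·5.67×10⁻⁸·0.6475) = 3.829×10⁹ K⁴.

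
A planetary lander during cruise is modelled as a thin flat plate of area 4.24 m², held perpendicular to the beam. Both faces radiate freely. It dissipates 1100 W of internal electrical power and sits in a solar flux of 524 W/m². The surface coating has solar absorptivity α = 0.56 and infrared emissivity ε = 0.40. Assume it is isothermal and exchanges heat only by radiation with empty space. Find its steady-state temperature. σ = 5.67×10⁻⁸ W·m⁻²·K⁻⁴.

At steady state, absorbed solar power + internal power = radiated power.
Absorbed: α·S·A_cross = 0.56·524·4.240 = 1244 W (cross-section A).
Total input = 1244 + 1100 = 2344 W.
Radiated: εσ·A_surf·T⁴ with A_surf = 2A = 8.480 m².
T⁴ = 2344/(0.40·5.67×10⁻⁸·8.480) = 1.219×10¹⁰ K⁴.

T ≈ 332 K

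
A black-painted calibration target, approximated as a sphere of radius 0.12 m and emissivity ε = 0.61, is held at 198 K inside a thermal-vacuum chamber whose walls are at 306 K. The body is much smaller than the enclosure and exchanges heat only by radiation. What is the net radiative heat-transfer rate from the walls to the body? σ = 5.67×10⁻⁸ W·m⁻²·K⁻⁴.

For a small grey body in a large enclosure: P_net = εσA(T_body⁴ − T_wall⁴).
A = 4πr² = 0.1810 m²; T_body⁴ − T_wall⁴ = 1.537×10⁹ − 8.768×10⁹ = -7.231×10⁹ K⁴.
|P_net| = 0.61·5.67×10⁻⁸·0.1810·7.231×10⁹.

P_net ≈ 45.3 W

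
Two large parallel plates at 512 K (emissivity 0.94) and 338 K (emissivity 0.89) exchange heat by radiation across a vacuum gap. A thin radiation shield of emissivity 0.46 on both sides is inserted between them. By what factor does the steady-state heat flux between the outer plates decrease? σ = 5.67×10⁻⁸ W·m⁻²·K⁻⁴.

factor ≈ 3.82

Without shield: q₀ = σΔ(T⁴)/(1/ε₁+1/ε₂−1) with denominator 1.187.
With shield the two gaps are in series; the resistances add: (1/ε₁+1/ε_s−1)+(1/ε_s+1/ε₂−1) = 2.238+2.298 = 4.535.
Heat-flux ratio q₀/q = 4.535/1.187.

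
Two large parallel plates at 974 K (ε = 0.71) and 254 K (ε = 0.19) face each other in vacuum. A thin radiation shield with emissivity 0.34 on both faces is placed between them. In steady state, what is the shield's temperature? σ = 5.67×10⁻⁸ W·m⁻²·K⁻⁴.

In steady state the net flux on the hot side equals that on the cold side.
σ(T₁⁴−T_s⁴)/D₁ = σ(T_s⁴−T₂⁴)/D₂, with D₁ = 1/ε₁+1/ε_s−1 = 3.350, D₂ = 1/ε_s+1/ε₂−1 = 7.204.
Solve for T_s⁴: T_s⁴ = (D₂·T₁⁴ + D₁·T₂⁴)/(D₁+D₂) = 6.157×10¹¹ K⁴.

T_s ≈ 886 K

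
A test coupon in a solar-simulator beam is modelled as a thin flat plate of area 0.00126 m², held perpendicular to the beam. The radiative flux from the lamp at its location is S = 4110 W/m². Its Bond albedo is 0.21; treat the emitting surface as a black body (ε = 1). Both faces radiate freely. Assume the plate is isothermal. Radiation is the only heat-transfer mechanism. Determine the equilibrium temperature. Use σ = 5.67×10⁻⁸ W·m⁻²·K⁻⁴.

At equilibrium, absorbed power = emitted power.
Absorbing cross-section = A = 0.001260 m²; emitting surface = 2A = 0.002520 m² (ratio 2).
(1−a)S·A_cross = εσ·A_surf·T⁴  ⇒  T⁴ = (1−a)S/(2σ).
T⁴ = 0.790·4110/(2·5.67×10⁻⁸) = 2.863×10¹⁰ K⁴.
T = (2.863×10¹⁰)^(1/4).

T ≈ 411 K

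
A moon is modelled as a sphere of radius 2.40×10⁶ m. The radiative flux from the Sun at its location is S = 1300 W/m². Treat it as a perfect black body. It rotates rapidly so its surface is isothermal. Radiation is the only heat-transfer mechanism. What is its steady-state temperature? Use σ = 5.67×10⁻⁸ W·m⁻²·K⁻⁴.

At equilibrium, absorbed power = emitted power.
Absorbing cross-section = πr² = 1.810×10¹³ m²; emitting surface = 4πr² = 7.238×10¹³ m² (ratio 4).
S·A_cross = εσ·A_surf·T⁴  ⇒  T⁴ = S/(4σ).
T⁴ = 1.00·1300/(4·5.67×10⁻⁸) = 5.732×10⁹ K⁴.
T = (5.732×10⁹)^(1/4).

T ≈ 275 K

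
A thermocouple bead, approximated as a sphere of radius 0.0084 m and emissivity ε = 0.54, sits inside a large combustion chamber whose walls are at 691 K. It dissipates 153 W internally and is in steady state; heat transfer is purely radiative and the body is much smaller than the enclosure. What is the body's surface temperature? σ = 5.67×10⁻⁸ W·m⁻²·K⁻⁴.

T ≈ 1560 K

For a small grey body in a large enclosure, net radiated power = εσA(T⁴ − T_w⁴).
Steady state: P = εσA(T⁴ − T_w⁴) with A = 4πr² = 8.867×10⁻⁴ m².
T⁴ = P/(εσA) + T_w⁴ = 153/(0.54·5.67×10⁻⁸·8.867×10⁻⁴) + (691)⁴
    = 5.636×10¹² + 2.280×10¹¹ = 5.864×10¹² K⁴.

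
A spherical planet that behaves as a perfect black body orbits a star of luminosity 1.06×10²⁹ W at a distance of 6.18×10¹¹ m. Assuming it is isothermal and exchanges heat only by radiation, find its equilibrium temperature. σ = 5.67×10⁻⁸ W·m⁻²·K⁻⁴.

T ≈ 559 K

First find the stellar flux at distance d: S = L/(4πd²) = 1.06×10²⁹/(4π·(6.18×10¹¹)²) = 22090 W/m².
For an isothermal sphere, absorbed (1−a)S·πr² = emitted σ·4πr²·T⁴, so T⁴ = (1−a)S/(4σ).
T⁴ = 1.00·22090/(4·5.67×10⁻⁸) = 9.738×10¹⁰ K⁴.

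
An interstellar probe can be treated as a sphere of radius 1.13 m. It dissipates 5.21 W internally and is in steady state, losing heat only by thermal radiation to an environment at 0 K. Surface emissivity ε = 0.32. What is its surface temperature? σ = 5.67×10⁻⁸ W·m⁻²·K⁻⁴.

T ≈ 65.0 K

Steady state: internal power = radiated power, P = εσA T⁴.
Radiating area A = 4πr² = 16.05 m².
T⁴ = P/(εσA) = 5.21/(0.32·5.67×10⁻⁸·16.05) = 1.790×10⁷ K⁴.
T = (1.790×10⁷)^(1/4).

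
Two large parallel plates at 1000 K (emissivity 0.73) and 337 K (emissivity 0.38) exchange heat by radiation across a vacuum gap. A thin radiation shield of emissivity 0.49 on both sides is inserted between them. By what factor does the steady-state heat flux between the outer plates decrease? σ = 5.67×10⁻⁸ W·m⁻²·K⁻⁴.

factor ≈ 2.03

Without shield: q₀ = σΔ(T⁴)/(1/ε₁+1/ε₂−1) with denominator 3.001.
With shield the two gaps are in series; the resistances add: (1/ε₁+1/ε_s−1)+(1/ε_s+1/ε₂−1) = 2.411+3.672 = 6.083.
Heat-flux ratio q₀/q = 6.083/3.001.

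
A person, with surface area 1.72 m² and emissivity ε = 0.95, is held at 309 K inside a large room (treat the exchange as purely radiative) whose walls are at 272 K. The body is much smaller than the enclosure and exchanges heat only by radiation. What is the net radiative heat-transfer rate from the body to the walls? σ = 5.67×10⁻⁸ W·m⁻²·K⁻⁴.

For a small grey body in a large enclosure: P_net = εσA(T_body⁴ − T_wall⁴).
A = 1.72 m²; T_body⁴ − T_wall⁴ = 9.117×10⁹ − 5.474×10⁹ = 3.643×10⁹ K⁴.
|P_net| = 0.95·5.67×10⁻⁸·1.720·3.643×10⁹.

P_net ≈ 338 W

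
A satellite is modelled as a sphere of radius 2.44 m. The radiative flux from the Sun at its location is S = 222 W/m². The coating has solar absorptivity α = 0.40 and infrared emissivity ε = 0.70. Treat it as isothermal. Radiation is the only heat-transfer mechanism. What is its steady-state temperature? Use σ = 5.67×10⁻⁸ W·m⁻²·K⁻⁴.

T ≈ 154 K

At equilibrium, absorbed power = emitted power.
Absorbing cross-section = πr² = 18.70 m²; emitting surface = 4πr² = 74.82 m² (ratio 4).
αS·A_cross = εσ·A_surf·T⁴  ⇒  T⁴ = αS/(ε·4σ).
T⁴ = 0.400·222/(0.70·4·5.67×10⁻⁸) = 5.593×10⁸ K⁴.
T = (5.593×10⁸)^(1/4).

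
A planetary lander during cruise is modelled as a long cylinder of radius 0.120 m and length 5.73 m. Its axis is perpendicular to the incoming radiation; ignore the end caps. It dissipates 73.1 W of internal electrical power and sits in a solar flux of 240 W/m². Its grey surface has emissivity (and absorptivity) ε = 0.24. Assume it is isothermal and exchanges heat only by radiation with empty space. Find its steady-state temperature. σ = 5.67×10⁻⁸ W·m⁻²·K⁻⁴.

T ≈ 226 K

At steady state, absorbed solar power + internal power = radiated power.
Absorbed: α·S·A_cross = 0.24·240·1.375 = 79.21 W (cross-section 2rL).
Total input = 79.21 + 73.1 = 152.3 W.
Radiated: εσ·A_surf·T⁴ with A_surf = 2πrL = 4.320 m².
T⁴ = 152.3/(0.24·5.67×10⁻⁸·4.320) = 2.591×10⁹ K⁴.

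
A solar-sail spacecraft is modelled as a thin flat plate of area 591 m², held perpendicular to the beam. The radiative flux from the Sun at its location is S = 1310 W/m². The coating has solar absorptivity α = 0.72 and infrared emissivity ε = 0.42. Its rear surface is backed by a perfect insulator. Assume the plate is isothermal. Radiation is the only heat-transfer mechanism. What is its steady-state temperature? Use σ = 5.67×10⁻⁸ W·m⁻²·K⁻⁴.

At equilibrium, absorbed power = emitted power.
Absorbing cross-section = A = 591.0 m²; emitting surface = A = 591.0 m² (ratio 1).
αS·A_cross = εσ·A_surf·T⁴  ⇒  T⁴ = αS/(ε·1σ).
T⁴ = 0.720·1310/(0.42·1·5.67×10⁻⁸) = 3.961×10¹⁰ K⁴.
T = (3.961×10¹⁰)^(1/4).

T ≈ 446 K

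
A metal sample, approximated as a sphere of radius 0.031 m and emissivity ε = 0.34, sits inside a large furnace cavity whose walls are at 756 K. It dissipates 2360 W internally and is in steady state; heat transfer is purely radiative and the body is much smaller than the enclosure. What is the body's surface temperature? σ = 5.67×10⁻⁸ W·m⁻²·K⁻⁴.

T ≈ 1800 K

For a small grey body in a large enclosure, net radiated power = εσA(T⁴ − T_w⁴).
Steady state: P = εσA(T⁴ − T_w⁴) with A = 4πr² = 0.01208 m².
T⁴ = P/(εσA) + T_w⁴ = 2360/(0.34·5.67×10⁻⁸·0.01208) + (756)⁴
    = 1.014×10¹³ + 3.267×10¹¹ = 1.046×10¹³ K⁴.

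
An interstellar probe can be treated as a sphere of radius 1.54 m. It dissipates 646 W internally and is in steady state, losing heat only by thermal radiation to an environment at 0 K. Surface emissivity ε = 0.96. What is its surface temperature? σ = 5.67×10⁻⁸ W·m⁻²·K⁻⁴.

T ≈ 141 K

Steady state: internal power = radiated power, P = εσA T⁴.
Radiating area A = 4πr² = 29.80 m².
T⁴ = P/(εσA) = 646/(0.96·5.67×10⁻⁸·29.80) = 3.982×10⁸ K⁴.
T = (3.982×10⁸)^(1/4).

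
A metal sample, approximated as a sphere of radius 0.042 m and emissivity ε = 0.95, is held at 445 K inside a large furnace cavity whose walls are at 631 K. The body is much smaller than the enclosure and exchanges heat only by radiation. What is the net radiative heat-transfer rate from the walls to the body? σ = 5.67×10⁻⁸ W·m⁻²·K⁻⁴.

For a small grey body in a large enclosure: P_net = εσA(T_body⁴ − T_wall⁴).
A = 4πr² = 0.02217 m²; T_body⁴ − T_wall⁴ = 3.921×10¹⁰ − 1.585×10¹¹ = -1.193×10¹¹ K⁴.
|P_net| = 0.95·5.67×10⁻⁸·0.02217·1.193×10¹¹.

P_net ≈ 142 W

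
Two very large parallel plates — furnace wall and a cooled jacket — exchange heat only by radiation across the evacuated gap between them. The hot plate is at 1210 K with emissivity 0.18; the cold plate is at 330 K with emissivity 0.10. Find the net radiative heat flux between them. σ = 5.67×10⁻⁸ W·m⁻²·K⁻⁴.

q ≈ 8300 W/m²

For two infinite grey parallel plates, q = σ(T₁⁴ − T₂⁴)/(1/ε₁ + 1/ε₂ − 1).
T₁⁴ − T₂⁴ = 2.144×10¹² − 1.186×10¹⁰ = 2.132×10¹² K⁴.
1/ε₁ + 1/ε₂ − 1 = 5.556 + 10.00 − 1 = 14.56.
q = 5.67×10⁻⁸ × 2.132×10¹² / 14.56.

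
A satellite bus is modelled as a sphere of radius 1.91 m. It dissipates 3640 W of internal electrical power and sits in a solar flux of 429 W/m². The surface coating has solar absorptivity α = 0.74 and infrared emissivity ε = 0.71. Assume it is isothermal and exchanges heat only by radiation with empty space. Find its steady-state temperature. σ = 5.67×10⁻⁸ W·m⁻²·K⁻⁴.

T ≈ 251 K

At steady state, absorbed solar power + internal power = radiated power.
Absorbed: α·S·A_cross = 0.74·429·11.46 = 3638 W (cross-section πr²).
Total input = 3638 + 3640 = 7278 W.
Radiated: εσ·A_surf·T⁴ with A_surf = 4πr² = 45.84 m².
T⁴ = 7278/(0.71·5.67×10⁻⁸·45.84) = 3.944×10⁹ K⁴.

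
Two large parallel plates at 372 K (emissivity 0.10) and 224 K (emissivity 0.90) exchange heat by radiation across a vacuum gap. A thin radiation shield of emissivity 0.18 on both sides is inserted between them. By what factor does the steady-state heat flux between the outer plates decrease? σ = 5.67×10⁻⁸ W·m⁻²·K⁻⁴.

factor ≈ 2.00

Without shield: q₀ = σΔ(T⁴)/(1/ε₁+1/ε₂−1) with denominator 10.11.
With shield the two gaps are in series; the resistances add: (1/ε₁+1/ε_s−1)+(1/ε_s+1/ε₂−1) = 14.56+5.667 = 20.22.
Heat-flux ratio q₀/q = 20.22/10.11.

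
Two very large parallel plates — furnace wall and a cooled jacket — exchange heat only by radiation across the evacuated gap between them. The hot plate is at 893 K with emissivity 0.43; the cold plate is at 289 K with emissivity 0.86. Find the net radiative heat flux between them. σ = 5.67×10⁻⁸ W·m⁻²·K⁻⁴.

q ≈ 14300 W/m²

For two infinite grey parallel plates, q = σ(T₁⁴ − T₂⁴)/(1/ε₁ + 1/ε₂ − 1).
T₁⁴ − T₂⁴ = 6.359×10¹¹ − 6.976×10⁹ = 6.289×10¹¹ K⁴.
1/ε₁ + 1/ε₂ − 1 = 2.326 + 1.163 − 1 = 2.488.
q = 5.67×10⁻⁸ × 6.289×10¹¹ / 2.488.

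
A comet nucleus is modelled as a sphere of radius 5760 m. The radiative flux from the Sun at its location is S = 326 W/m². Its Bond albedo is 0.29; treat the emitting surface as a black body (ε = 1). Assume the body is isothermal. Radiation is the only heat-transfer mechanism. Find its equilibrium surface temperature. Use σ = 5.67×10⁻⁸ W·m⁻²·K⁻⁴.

At equilibrium, absorbed power = emitted power.
Absorbing cross-section = πr² = 1.042×10⁸ m²; emitting surface = 4πr² = 4.169×10⁸ m² (ratio 4).
(1−a)S·A_cross = εσ·A_surf·T⁴  ⇒  T⁴ = (1−a)S/(4σ).
T⁴ = 0.710·326/(4·5.67×10⁻⁸) = 1.021×10⁹ K⁴.
T = (1.021×10⁹)^(1/4).

T ≈ 179 K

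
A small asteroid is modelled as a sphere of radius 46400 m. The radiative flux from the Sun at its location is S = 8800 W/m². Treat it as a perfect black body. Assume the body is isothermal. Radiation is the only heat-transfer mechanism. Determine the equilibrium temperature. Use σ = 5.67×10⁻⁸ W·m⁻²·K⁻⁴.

T ≈ 444 K

At equilibrium, absorbed power = emitted power.
Absorbing cross-section = πr² = 6.764×10⁹ m²; emitting surface = 4πr² = 2.705×10¹⁰ m² (ratio 4).
S·A_cross = εσ·A_surf·T⁴  ⇒  T⁴ = S/(4σ).
T⁴ = 1.00·8800/(4·5.67×10⁻⁸) = 3.880×10¹⁰ K⁴.
T = (3.880×10¹⁰)^(1/4).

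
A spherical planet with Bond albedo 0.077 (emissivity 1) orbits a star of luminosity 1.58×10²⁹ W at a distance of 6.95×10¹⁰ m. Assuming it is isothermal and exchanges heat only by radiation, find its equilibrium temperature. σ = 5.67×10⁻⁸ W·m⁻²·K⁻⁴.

First find the stellar flux at distance d: S = L/(4πd²) = 1.58×10²⁹/(4π·(6.95×10¹⁰)²) = 2.603×10⁶ W/m².
For an isothermal sphere, absorbed (1−a)S·πr² = emitted σ·4πr²·T⁴, so T⁴ = (1−a)S/(4σ).
T⁴ = 0.923·2.603×10⁶/(4·5.67×10⁻⁸) = 1.059×10¹³ K⁴.

T ≈ 1800 K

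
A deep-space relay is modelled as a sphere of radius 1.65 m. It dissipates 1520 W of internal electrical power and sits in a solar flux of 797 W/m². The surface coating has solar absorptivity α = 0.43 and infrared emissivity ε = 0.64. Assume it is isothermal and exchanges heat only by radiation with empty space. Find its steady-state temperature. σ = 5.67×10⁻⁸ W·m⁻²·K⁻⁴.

At steady state, absorbed solar power + internal power = radiated power.
Absorbed: α·S·A_cross = 0.43·797·8.553 = 2931 W (cross-section πr²).
Total input = 2931 + 1520 = 4451 W.
Radiated: εσ·A_surf·T⁴ with A_surf = 4πr² = 34.21 m².
T⁴ = 4451/(0.64·5.67×10⁻⁸·34.21) = 3.585×10⁹ K⁴.

T ≈ 245 K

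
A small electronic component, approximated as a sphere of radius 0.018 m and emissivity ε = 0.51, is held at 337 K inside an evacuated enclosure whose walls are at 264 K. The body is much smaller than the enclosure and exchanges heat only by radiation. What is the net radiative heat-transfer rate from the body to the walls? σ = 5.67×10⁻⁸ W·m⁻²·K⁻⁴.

For a small grey body in a large enclosure: P_net = εσA(T_body⁴ − T_wall⁴).
A = 4πr² = 0.004072 m²; T_body⁴ − T_wall⁴ = 1.290×10¹⁰ − 4.858×10⁹ = 8.040×10⁹ K⁴.
|P_net| = 0.51·5.67×10⁻⁸·0.004072·8.040×10⁹.

P_net ≈ 0.947 W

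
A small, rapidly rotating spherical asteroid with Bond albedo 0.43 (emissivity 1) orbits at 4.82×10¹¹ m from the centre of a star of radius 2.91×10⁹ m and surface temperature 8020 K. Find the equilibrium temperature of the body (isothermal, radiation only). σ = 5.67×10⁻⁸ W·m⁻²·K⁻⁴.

T ≈ 383 K

The star's surface emits σT_*⁴; at distance d the flux is S = σT_*⁴(R_*/d)².
S = 5.67×10⁻⁸·(8020)⁴·(2.91×10⁹/4.82×10¹¹)² = 8550 W/m².
For an isothermal sphere T⁴ = (1−a)S/(4σ) = 2.149×10¹⁰ K⁴.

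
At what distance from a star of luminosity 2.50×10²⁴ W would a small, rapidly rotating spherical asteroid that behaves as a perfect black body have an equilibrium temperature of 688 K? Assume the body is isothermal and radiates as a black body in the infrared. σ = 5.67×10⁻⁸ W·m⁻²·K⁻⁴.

d ≈ 1.98×10⁹ m

For an isothermal black-emitting sphere, (1−a)S·πr² = σ·4πr²·T⁴ ⇒ S = 4σT⁴/(1−a).
S = 4·5.67×10⁻⁸·(688)⁴/1.00 = 50820 W/m².
Flux falls as S = L/(4πd²), so d = √(L/(4πS)) = √(2.50×10²⁴/(4π·50820)).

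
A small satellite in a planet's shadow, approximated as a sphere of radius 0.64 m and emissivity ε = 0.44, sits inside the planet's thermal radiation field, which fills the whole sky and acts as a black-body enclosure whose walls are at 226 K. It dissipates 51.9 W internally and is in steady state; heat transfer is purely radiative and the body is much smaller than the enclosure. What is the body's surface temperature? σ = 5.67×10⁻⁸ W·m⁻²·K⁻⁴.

T ≈ 234 K

For a small grey body in a large enclosure, net radiated power = εσA(T⁴ − T_w⁴).
Steady state: P = εσA(T⁴ − T_w⁴) with A = 4πr² = 5.147 m².
T⁴ = P/(εσA) + T_w⁴ = 51.9/(0.44·5.67×10⁻⁸·5.147) + (226)⁴
    = 4.042×10⁸ + 2.609×10⁹ = 3.013×10⁹ K⁴.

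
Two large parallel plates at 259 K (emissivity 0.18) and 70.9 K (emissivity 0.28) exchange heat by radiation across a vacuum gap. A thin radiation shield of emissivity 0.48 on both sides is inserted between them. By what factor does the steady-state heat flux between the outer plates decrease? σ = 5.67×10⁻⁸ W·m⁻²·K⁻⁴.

factor ≈ 1.39

Without shield: q₀ = σΔ(T⁴)/(1/ε₁+1/ε₂−1) with denominator 8.127.
With shield the two gaps are in series; the resistances add: (1/ε₁+1/ε_s−1)+(1/ε_s+1/ε₂−1) = 6.639+4.655 = 11.29.
Heat-flux ratio q₀/q = 11.29/8.127.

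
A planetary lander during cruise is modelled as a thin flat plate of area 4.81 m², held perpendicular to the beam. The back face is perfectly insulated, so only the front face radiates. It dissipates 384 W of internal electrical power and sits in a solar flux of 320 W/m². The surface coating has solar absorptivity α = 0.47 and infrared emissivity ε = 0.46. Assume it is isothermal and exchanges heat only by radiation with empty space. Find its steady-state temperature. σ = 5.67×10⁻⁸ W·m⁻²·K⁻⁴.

T ≈ 307 K

At steady state, absorbed solar power + internal power = radiated power.
Absorbed: α·S·A_cross = 0.47·320·4.810 = 723.4 W (cross-section A).
Total input = 723.4 + 384 = 1107 W.
Radiated: εσ·A_surf·T⁴ with A_surf = A = 4.810 m².
T⁴ = 1107/(0.46·5.67×10⁻⁸·4.810) = 8.827×10⁹ K⁴.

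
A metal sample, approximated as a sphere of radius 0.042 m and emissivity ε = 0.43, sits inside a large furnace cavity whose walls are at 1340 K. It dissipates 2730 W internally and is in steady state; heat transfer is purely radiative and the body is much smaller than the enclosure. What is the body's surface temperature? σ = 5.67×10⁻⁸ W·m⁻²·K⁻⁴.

T ≈ 1700 K

For a small grey body in a large enclosure, net radiated power = εσA(T⁴ − T_w⁴).
Steady state: P = εσA(T⁴ − T_w⁴) with A = 4πr² = 0.02217 m².
T⁴ = P/(εσA) + T_w⁴ = 2730/(0.43·5.67×10⁻⁸·0.02217) + (1340)⁴
    = 5.051×10¹² + 3.224×10¹² = 8.275×10¹² K⁴.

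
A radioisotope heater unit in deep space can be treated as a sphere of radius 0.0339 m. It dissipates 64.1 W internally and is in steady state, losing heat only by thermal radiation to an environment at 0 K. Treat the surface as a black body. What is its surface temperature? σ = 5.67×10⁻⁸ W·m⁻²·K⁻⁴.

T ≈ 529 K

Steady state: internal power = radiated power, P = εσA T⁴.
Radiating area A = 4πr² = 0.01444 m².
T⁴ = P/(εσA) = 64.1/(1.0·5.67×10⁻⁸·0.01444) = 7.828×10¹⁰ K⁴.
T = (7.828×10¹⁰)^(1/4).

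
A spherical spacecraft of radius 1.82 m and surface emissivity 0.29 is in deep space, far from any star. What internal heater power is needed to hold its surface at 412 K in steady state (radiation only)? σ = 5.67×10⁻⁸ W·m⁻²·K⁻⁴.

P ≈ 19700 W

P = εσ·4πr²·T⁴.
4πr² = 41.62 m²; T⁴ = 2.881×10¹⁰ K⁴.
P = 0.29·5.67×10⁻⁸·41.62·2.881×10¹⁰.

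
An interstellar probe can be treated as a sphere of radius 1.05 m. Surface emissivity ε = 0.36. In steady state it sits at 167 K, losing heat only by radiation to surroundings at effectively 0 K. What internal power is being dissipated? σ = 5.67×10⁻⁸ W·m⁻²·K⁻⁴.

P ≈ 220 W

Steady state: P = εσA T⁴.
A = 4πr² = 13.85 m²; T⁴ = (167)⁴ = 7.778×10⁸ K⁴.
P = 0.36 × 5.67×10⁻⁸ × 13.85 × 7.778×10⁸.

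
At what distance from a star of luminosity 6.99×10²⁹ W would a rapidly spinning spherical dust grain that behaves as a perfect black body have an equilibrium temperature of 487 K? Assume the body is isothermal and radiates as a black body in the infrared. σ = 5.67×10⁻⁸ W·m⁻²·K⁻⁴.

d ≈ 2.09×10¹² m

For an isothermal black-emitting sphere, (1−a)S·πr² = σ·4πr²·T⁴ ⇒ S = 4σT⁴/(1−a).
S = 4·5.67×10⁻⁸·(487)⁴/1.00 = 12760 W/m².
Flux falls as S = L/(4πd²), so d = √(L/(4πS)) = √(6.99×10²⁹/(4π·12760)).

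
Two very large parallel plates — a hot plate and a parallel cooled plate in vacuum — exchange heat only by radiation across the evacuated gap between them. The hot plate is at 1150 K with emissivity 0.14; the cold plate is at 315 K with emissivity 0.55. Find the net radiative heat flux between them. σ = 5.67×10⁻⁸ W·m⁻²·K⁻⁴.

q ≈ 12400 W/m²

For two infinite grey parallel plates, q = σ(T₁⁴ − T₂⁴)/(1/ε₁ + 1/ε₂ − 1).
T₁⁴ − T₂⁴ = 1.749×10¹² − 9.846×10⁹ = 1.739×10¹² K⁴.
1/ε₁ + 1/ε₂ − 1 = 7.143 + 1.818 − 1 = 7.961.
q = 5.67×10⁻⁸ × 1.739×10¹² / 7.961.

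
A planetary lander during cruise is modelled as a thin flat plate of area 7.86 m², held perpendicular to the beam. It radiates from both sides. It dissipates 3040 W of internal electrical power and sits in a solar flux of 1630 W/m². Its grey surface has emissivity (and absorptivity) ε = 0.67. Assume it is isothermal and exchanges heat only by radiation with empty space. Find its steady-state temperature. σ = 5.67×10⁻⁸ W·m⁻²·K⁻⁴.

T ≈ 374 K

At steady state, absorbed solar power + internal power = radiated power.
Absorbed: α·S·A_cross = 0.67·1630·7.860 = 8584 W (cross-section A).
Total input = 8584 + 3040 = 11620 W.
Radiated: εσ·A_surf·T⁴ with A_surf = 2A = 15.72 m².
T⁴ = 11620/(0.67·5.67×10⁻⁸·15.72) = 1.946×10¹⁰ K⁴.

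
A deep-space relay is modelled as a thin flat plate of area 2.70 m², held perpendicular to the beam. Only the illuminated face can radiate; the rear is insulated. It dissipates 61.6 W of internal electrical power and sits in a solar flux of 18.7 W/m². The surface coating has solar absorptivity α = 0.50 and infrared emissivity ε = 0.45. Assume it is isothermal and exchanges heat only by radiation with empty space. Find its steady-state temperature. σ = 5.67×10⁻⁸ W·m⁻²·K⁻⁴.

At steady state, absorbed solar power + internal power = radiated power.
Absorbed: α·S·A_cross = 0.50·18.7·2.700 = 25.25 W (cross-section A).
Total input = 25.25 + 61.6 = 86.84 W.
Radiated: εσ·A_surf·T⁴ with A_surf = A = 2.700 m².
T⁴ = 86.84/(0.45·5.67×10⁻⁸·2.700) = 1.261×10⁹ K⁴.

T ≈ 188 K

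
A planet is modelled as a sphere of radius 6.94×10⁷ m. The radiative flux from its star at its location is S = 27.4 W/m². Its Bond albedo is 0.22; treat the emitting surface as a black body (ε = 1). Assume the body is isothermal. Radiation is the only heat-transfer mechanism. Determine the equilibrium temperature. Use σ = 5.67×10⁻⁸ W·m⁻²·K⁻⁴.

T ≈ 98.5 K

At equilibrium, absorbed power = emitted power.
Absorbing cross-section = πr² = 1.513×10¹⁶ m²; emitting surface = 4πr² = 6.052×10¹⁶ m² (ratio 4).
(1−a)S·A_cross = εσ·A_surf·T⁴  ⇒  T⁴ = (1−a)S/(4σ).
T⁴ = 0.780·27.4/(4·5.67×10⁻⁸) = 9.423×10⁷ K⁴.
T = (9.423×10⁷)^(1/4).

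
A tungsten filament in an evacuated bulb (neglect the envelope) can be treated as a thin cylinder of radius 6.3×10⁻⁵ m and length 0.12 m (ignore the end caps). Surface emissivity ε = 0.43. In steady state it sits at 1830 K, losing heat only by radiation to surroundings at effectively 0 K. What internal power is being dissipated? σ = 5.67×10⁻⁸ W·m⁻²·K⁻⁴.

Steady state: P = εσA T⁴.
A = 2πrL = 4.750×10⁻⁵ m²; T⁴ = (1830)⁴ = 1.122×10¹³ K⁴.
P = 0.43 × 5.67×10⁻⁸ × 4.750×10⁻⁵ × 1.122×10¹³.

P ≈ 13.0 W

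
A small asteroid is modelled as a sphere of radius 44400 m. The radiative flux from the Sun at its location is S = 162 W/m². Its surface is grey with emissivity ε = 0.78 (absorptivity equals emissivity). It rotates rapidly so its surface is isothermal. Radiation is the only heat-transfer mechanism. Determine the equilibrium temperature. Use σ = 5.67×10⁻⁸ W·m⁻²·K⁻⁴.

At equilibrium, absorbed power = emitted power.
Absorbing cross-section = πr² = 6.193×10⁹ m²; emitting surface = 4πr² = 2.477×10¹⁰ m² (ratio 4).
εS·A_cross = εσ·A_surf·T⁴  ⇒  T⁴ = S/(4σ)   (ε cancels).
T⁴ = 162/(4·5.67×10⁻⁸) = 7.143×10⁸ K⁴.
T = (7.143×10⁸)^(1/4).

T ≈ 163 K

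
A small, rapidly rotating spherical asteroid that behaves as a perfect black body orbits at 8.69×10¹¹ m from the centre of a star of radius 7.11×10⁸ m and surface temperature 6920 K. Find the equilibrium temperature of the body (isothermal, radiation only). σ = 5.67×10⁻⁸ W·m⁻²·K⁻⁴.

T ≈ 140 K

The star's surface emits σT_*⁴; at distance d the flux is S = σT_*⁴(R_*/d)².
S = 5.67×10⁻⁸·(6920)⁴·(7.11×10⁸/8.69×10¹¹)² = 87.04 W/m².
For an isothermal sphere T⁴ = (1−a)S/(4σ) = 3.838×10⁸ K⁴.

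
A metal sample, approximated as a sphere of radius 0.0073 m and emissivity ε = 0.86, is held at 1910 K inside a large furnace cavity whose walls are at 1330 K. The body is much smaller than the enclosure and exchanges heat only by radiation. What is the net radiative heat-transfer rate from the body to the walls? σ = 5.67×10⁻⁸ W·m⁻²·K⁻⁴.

P_net ≈ 332 W

For a small grey body in a large enclosure: P_net = εσA(T_body⁴ − T_wall⁴).
A = 4πr² = 6.697×10⁻⁴ m²; T_body⁴ − T_wall⁴ = 1.331×10¹³ − 3.129×10¹² = 1.018×10¹³ K⁴.
|P_net| = 0.86·5.67×10⁻⁸·6.697×10⁻⁴·1.018×10¹³.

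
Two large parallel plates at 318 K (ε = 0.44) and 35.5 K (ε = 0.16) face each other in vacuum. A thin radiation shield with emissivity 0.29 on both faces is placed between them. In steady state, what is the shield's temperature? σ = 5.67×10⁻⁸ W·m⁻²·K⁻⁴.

In steady state the net flux on the hot side equals that on the cold side.
σ(T₁⁴−T_s⁴)/D₁ = σ(T_s⁴−T₂⁴)/D₂, with D₁ = 1/ε₁+1/ε_s−1 = 4.721, D₂ = 1/ε_s+1/ε₂−1 = 8.698.
Solve for T_s⁴: T_s⁴ = (D₂·T₁⁴ + D₁·T₂⁴)/(D₁+D₂) = 6.629×10⁹ K⁴.

T_s ≈ 285 K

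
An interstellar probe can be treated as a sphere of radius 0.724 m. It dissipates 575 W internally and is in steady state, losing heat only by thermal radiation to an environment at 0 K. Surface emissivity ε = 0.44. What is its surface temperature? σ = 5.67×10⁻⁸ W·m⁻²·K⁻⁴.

T ≈ 243 K

Steady state: internal power = radiated power, P = εσA T⁴.
Radiating area A = 4πr² = 6.587 m².
T⁴ = P/(εσA) = 575/(0.44·5.67×10⁻⁸·6.587) = 3.499×10⁹ K⁴.
T = (3.499×10⁹)^(1/4).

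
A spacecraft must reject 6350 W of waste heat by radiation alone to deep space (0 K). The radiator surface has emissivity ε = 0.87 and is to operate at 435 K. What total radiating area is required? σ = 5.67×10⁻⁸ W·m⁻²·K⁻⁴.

A ≈ 3.60 m²

P = εσA T⁴ ⇒ A = P/(εσT⁴).
T⁴ = 3.581×10¹⁰ K⁴.
A = 6350/(0.87 × 5.67×10⁻⁸ × 3.581×10¹⁰).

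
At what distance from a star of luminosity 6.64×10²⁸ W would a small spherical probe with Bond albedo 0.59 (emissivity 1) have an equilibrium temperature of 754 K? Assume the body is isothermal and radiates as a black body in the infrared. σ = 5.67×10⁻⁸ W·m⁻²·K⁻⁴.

For an isothermal black-emitting sphere, (1−a)S·πr² = σ·4πr²·T⁴ ⇒ S = 4σT⁴/(1−a).
S = 4·5.67×10⁻⁸·(754)⁴/0.410 = 1.788×10⁵ W/m².
Flux falls as S = L/(4πd²), so d = √(L/(4πS)) = √(6.64×10²⁸/(4π·1.788×10⁵)).

d ≈ 1.72×10¹¹ m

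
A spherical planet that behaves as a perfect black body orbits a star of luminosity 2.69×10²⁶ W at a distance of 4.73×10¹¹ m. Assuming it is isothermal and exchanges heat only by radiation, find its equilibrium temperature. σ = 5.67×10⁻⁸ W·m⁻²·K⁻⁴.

T ≈ 143 K

First find the stellar flux at distance d: S = L/(4πd²) = 2.69×10²⁶/(4π·(4.73×10¹¹)²) = 95.68 W/m².
For an isothermal sphere, absorbed (1−a)S·πr² = emitted σ·4πr²·T⁴, so T⁴ = (1−a)S/(4σ).
T⁴ = 1.00·95.68/(4·5.67×10⁻⁸) = 4.219×10⁸ K⁴.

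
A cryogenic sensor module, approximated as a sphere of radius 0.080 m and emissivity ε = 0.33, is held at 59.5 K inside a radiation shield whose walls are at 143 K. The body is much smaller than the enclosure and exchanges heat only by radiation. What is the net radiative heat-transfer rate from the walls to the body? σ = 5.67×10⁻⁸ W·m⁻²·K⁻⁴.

P_net ≈ 0.610 W

For a small grey body in a large enclosure: P_net = εσA(T_body⁴ − T_wall⁴).
A = 4πr² = 0.08042 m²; T_body⁴ − T_wall⁴ = 1.253×10⁷ − 4.182×10⁸ = -4.056×10⁸ K⁴.
|P_net| = 0.33·5.67×10⁻⁸·0.08042·4.056×10⁸.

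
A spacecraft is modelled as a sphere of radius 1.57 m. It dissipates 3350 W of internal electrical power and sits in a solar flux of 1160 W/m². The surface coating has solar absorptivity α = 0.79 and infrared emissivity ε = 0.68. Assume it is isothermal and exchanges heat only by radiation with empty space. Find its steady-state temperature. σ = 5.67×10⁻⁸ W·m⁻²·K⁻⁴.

At steady state, absorbed solar power + internal power = radiated power.
Absorbed: α·S·A_cross = 0.79·1160·7.744 = 7096 W (cross-section πr²).
Total input = 7096 + 3350 = 10450 W.
Radiated: εσ·A_surf·T⁴ with A_surf = 4πr² = 30.97 m².
T⁴ = 10450/(0.68·5.67×10⁻⁸·30.97) = 8.747×10⁹ K⁴.

T ≈ 306 K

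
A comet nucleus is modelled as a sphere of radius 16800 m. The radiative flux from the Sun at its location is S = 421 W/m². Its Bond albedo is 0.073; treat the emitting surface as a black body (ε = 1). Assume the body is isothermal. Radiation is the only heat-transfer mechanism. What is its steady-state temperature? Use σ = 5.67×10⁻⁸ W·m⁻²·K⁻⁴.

At equilibrium, absorbed power = emitted power.
Absorbing cross-section = πr² = 8.867×10⁸ m²; emitting surface = 4πr² = 3.547×10⁹ m² (ratio 4).
(1−a)S·A_cross = εσ·A_surf·T⁴  ⇒  T⁴ = (1−a)S/(4σ).
T⁴ = 0.927·421/(4·5.67×10⁻⁸) = 1.721×10⁹ K⁴.
T = (1.721×10⁹)^(1/4).

T ≈ 204 K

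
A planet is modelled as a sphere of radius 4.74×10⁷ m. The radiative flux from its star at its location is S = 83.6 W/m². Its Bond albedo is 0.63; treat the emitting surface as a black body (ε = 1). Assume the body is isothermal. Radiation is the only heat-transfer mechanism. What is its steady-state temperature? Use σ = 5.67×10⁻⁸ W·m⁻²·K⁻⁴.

T ≈ 108 K

At equilibrium, absorbed power = emitted power.
Absorbing cross-section = πr² = 7.058×10¹⁵ m²; emitting surface = 4πr² = 2.823×10¹⁶ m² (ratio 4).
(1−a)S·A_cross = εσ·A_surf·T⁴  ⇒  T⁴ = (1−a)S/(4σ).
T⁴ = 0.370·83.6/(4·5.67×10⁻⁸) = 1.364×10⁸ K⁴.
T = (1.364×10⁸)^(1/4).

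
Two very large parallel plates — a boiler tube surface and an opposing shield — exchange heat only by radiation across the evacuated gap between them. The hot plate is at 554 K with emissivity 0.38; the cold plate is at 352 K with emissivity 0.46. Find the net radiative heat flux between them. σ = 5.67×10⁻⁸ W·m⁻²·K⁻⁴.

q ≈ 1170 W/m²

For two infinite grey parallel plates, q = σ(T₁⁴ − T₂⁴)/(1/ε₁ + 1/ε₂ − 1).
T₁⁴ − T₂⁴ = 9.420×10¹⁰ − 1.535×10¹⁰ = 7.885×10¹⁰ K⁴.
1/ε₁ + 1/ε₂ − 1 = 2.632 + 2.174 − 1 = 3.805.
q = 5.67×10⁻⁸ × 7.885×10¹⁰ / 3.805.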